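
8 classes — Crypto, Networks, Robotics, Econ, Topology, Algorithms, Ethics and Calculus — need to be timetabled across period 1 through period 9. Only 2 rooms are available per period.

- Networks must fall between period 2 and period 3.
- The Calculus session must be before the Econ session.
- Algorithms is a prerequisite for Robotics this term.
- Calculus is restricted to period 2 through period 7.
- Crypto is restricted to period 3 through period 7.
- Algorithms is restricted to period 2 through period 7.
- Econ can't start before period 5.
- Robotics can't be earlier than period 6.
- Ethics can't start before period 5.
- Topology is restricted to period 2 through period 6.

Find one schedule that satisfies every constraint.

Topology -> period 2; Crypto -> period 3; Calculus -> period 4; Robotics -> period 6; Networks -> period 2; Algorithms -> period 3; Ethics -> period 5; Econ -> period 5

Checking: Calculus(period 4) before Econ(period 5); Algorithms(period 3) before Robotics(period 6); Topology=period 2 in [period 2,period 6]; Ethics=period 5 in [period 5,period 9]; Networks=period 2 in [period 2,period 3]; Calculus=period 4 in [period 2,period 7]; Crypto=period 3 in [period 3,period 7]; Econ=period 5 in [period 5,period 9]; Robotics=period 6 in [period 6,period 9]; Algorithms=period 3 in [period 2,period 7]; max 2 per period (cap 2).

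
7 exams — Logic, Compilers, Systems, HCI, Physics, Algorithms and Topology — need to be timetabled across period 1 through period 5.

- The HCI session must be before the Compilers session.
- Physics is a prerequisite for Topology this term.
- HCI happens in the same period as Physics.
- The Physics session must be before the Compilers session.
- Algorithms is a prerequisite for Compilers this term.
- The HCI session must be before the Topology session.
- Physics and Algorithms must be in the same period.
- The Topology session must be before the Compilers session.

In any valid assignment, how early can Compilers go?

period 3

Precedence pushes Compilers to at least period 3.
Compilers at period 3 is achievable: Systems -> period 1, HCI -> period 1, Topology -> period 2, Logic -> period 1, Physics -> period 1, Algorithms -> period 1, Compilers -> period 3.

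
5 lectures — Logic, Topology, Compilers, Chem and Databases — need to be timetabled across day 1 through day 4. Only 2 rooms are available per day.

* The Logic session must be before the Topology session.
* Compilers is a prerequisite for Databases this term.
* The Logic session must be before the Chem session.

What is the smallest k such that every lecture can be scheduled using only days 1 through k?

The precedence chain requires at least 2 distinct days.
With at most 2 per day and 5 lectures, at least 3 days are needed.
3 works (last occupied day: day 3): for example Databases=day 3, Topology=day 2, Chem=day 2, Compilers=day 1, Logic=day 1.

3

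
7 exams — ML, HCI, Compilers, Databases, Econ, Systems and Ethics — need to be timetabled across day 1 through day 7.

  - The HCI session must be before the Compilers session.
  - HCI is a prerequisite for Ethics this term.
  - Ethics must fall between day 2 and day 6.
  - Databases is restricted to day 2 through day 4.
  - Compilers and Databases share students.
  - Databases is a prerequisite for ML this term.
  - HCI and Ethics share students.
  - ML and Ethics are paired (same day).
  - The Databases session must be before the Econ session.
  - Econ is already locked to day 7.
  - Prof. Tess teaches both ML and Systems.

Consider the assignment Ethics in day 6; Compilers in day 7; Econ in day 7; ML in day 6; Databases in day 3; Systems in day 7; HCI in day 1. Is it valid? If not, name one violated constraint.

The Databases session must be before the Econ session — holds.
ML and Ethics are paired (same day) — holds.
Prof. Tess teaches both ML and Systems — holds.
Econ is already locked to day 7 — holds.
HCI is a prerequisite for Ethics this term — holds.
Ethics must fall between day 2 and day 6 — holds.
Databases is a prerequisite for ML this term — holds.
Databases is restricted to day 2 through day 4 — holds.
HCI and Ethics share students — holds.
Compilers and Databases share students — holds.
The HCI session must be before the Compilers session — holds.

Yes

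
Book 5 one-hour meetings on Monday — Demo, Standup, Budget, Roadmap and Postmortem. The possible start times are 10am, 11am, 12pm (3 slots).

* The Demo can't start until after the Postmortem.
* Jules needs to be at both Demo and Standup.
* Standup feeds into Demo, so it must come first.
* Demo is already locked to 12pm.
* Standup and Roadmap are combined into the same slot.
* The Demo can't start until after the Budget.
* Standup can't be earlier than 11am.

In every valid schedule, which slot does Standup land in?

11am

Standup's window is 11am–12pm.
Demo is fixed at 12pm, and Standup can't share a slot with Demo.
So Standup must be 11am.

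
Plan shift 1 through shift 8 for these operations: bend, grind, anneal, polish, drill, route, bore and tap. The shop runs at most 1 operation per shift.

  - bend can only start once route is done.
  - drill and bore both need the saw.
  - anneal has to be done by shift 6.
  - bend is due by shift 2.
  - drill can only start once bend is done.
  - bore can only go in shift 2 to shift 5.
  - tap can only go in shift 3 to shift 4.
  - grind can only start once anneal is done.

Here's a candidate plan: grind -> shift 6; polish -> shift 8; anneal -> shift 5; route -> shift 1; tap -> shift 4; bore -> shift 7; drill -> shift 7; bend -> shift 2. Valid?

Invalid. bore can only go in shift 2 to shift 5.

drill can only start once bend is done — holds.
bend is due by shift 2 — holds.
anneal has to be done by shift 6 — holds.
bend can only start once route is done — holds.
grind can only start once anneal is done — holds.
bore can only go in shift 2 to shift 5 — violated.
drill and bore both need the saw — violated.
tap can only go in shift 3 to shift 4 — holds.
The shop runs at most 1 operation per shift — violated.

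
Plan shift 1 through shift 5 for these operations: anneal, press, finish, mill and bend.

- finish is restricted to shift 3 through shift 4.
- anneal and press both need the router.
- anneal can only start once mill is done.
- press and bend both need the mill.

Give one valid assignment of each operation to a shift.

anneal=shift 2, mill=shift 1, press=shift 1, bend=shift 2, finish=shift 3

Checking: mill(shift 1) before anneal(shift 2); press(shift 1) != bend(shift 2); anneal(shift 2) != press(shift 1); finish=shift 3 in [shift 3,shift 4].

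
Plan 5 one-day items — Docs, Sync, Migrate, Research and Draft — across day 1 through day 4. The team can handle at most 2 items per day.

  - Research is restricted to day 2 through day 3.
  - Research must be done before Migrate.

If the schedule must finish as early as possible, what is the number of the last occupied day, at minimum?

3

The precedence chain requires at least 2 distinct days.
With at most 2 per day and 5 tasks, at least 3 days are needed.
Propagating the time windows through the other constraints, Migrate can't land before day 3, so the schedule must run through at least day 3.
3 works (last occupied day: day 3): for example Research -> day 2; Sync -> day 1; Draft -> day 2; Migrate -> day 3; Docs -> day 1.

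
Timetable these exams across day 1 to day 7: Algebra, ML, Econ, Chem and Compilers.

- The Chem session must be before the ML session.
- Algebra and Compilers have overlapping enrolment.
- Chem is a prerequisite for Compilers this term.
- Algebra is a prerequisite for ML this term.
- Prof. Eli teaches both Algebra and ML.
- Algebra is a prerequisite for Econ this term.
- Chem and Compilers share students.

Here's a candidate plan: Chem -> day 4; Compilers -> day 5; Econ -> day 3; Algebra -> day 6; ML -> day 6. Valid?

Invalid. Algebra is a prerequisite for Econ this term.

Algebra is a prerequisite for ML this term — violated.
Algebra is a prerequisite for Econ this term — violated.
Chem and Compilers share students — holds.
Chem is a prerequisite for Compilers this term — holds.
The Chem session must be before the ML session — holds.
Algebra and Compilers have overlapping enrolment — holds.
Prof. Eli teaches both Algebra and ML — violated.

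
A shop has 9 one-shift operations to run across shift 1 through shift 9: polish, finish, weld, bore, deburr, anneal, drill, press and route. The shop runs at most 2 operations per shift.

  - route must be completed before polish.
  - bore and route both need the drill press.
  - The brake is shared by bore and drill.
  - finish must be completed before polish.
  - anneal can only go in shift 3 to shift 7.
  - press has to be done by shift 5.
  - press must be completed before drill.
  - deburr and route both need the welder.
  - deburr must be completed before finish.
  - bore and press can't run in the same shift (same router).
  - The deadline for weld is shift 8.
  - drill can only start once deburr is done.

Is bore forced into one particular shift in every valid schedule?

No

bore can be shift 1 (e.g. route in shift 4, deburr in shift 2, drill in shift 4, bore in shift 1, polish in shift 5, weld in shift 1, press in shift 2, finish in shift 3, anneal in shift 3) or shift 2 (e.g. bore=shift 2, deburr=shift 2, finish=shift 3, drill=shift 4, polish=shift 5, weld=shift 1, press=shift 1, route=shift 4, anneal=shift 3).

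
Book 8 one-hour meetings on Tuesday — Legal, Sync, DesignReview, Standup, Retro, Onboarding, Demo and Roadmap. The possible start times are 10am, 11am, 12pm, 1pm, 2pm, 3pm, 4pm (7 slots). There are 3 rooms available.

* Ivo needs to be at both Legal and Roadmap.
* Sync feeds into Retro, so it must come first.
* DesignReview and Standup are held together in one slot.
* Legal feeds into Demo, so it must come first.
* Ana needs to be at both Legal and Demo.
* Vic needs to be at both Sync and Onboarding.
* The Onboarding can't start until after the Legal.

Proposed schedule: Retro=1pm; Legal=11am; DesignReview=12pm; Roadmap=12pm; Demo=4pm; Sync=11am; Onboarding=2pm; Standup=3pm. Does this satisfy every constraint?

DesignReview and Standup are held together in one slot — violated.
The Onboarding can't start until after the Legal — holds.
Legal feeds into Demo, so it must come first — holds.
Ivo needs to be at both Legal and Roadmap — holds.
Ana needs to be at both Legal and Demo — holds.
Sync feeds into Retro, so it must come first — holds.
Vic needs to be at both Sync and Onboarding — holds.
There are 3 rooms available — holds.

No. DesignReview and Standup are held together in one slot is not satisfied.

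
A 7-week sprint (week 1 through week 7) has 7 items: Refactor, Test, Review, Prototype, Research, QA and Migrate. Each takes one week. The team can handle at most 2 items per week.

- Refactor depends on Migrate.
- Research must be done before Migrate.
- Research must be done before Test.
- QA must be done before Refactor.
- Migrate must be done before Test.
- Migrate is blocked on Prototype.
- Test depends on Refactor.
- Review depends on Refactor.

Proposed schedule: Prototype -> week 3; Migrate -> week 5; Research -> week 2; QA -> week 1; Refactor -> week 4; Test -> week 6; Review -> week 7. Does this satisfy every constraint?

Invalid. Refactor depends on Migrate.

Review depends on Refactor — holds.
Research must be done before Test — holds.
Refactor depends on Migrate — violated.
QA must be done before Refactor — holds.
Migrate is blocked on Prototype — holds.
Migrate must be done before Test — holds.
Research must be done before Migrate — holds.
The team can handle at most 2 items per week — holds.
Test depends on Refactor — holds.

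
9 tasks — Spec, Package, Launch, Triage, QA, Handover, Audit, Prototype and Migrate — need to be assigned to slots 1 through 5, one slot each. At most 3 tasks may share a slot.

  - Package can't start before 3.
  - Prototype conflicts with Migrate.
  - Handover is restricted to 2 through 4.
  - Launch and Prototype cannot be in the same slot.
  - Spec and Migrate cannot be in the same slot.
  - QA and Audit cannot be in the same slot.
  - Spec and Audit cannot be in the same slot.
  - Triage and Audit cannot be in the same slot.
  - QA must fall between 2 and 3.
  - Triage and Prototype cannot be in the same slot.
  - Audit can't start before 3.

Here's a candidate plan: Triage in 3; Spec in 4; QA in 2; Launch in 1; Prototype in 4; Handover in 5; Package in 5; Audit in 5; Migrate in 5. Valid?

No — it violates: Handover is restricted to 2 through 4

Spec and Audit cannot be in the same slot — holds.
Audit can't start before 3 — holds.
Spec and Migrate cannot be in the same slot — holds.
QA must fall between 2 and 3 — holds.
At most 3 tasks may share a slot — violated.
Package can't start before 3 — holds.
Triage and Audit cannot be in the same slot — holds.
Prototype conflicts with Migrate — holds.
Handover is restricted to 2 through 4 — violated.
QA and Audit cannot be in the same slot — holds.
Launch and Prototype cannot be in the same slot — holds.
Triage and Prototype cannot be in the same slot — holds.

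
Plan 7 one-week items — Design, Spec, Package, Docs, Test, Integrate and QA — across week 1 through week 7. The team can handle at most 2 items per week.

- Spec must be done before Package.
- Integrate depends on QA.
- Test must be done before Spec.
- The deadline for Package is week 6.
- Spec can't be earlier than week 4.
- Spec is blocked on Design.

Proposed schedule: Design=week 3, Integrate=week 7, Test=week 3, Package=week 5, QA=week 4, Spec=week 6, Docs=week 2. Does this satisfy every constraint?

No — it violates: Spec must be done before Package

Test must be done before Spec — holds.
Integrate depends on QA — holds.
Spec can't be earlier than week 4 — holds.
The team can handle at most 2 items per week — holds.
The deadline for Package is week 6 — holds.
Spec must be done before Package — violated.
Spec is blocked on Design — holds.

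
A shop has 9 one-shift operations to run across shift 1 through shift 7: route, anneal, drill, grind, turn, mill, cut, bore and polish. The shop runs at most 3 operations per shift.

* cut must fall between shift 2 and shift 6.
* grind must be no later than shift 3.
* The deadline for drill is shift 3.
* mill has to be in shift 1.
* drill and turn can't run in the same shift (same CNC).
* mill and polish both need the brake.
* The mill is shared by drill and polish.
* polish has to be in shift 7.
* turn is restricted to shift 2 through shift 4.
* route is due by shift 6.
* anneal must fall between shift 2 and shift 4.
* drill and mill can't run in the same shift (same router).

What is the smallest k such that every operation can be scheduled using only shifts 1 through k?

7

With at most 3 per shift and 9 operations, at least 3 shifts are needed.
polish can't be placed before shift 7, so the schedule must run through at least shift 7.
7 works (last occupied shift: shift 7): for example anneal in shift 2, bore in shift 3, route in shift 1, polish in shift 7, mill in shift 1, cut in shift 2, drill in shift 2, grind in shift 1, turn in shift 3.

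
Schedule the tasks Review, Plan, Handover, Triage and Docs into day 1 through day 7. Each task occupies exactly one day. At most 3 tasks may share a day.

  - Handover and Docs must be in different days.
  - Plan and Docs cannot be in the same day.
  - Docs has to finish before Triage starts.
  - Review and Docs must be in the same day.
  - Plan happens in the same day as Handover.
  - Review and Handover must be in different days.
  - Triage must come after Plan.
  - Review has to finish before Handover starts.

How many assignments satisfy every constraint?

Splitting on Review: it can be day 1 (15), day 2 (10), day 3 (6), day 4 (3), day 5 (1). Listing each branch's schedules as (Plan, Handover, Triage, Docs) by day number:
Review=day 1: (2,2,3,1) (2,2,4,1) (2,2,5,1) (2,2,6,1) (2,2,7,1) (3,3,4,1) (3,3,5,1) (3,3,6,1) (3,3,7,1) (4,4,5,1) (4,4,6,1) (4,4,7,1) (5,5,6,1) (5,5,7,1) (6,6,7,1) — 15.
Review=day 2: (3,3,4,2) (3,3,5,2) (3,3,6,2) (3,3,7,2) (4,4,5,2) (4,4,6,2) (4,4,7,2) (5,5,6,2) (5,5,7,2) (6,6,7,2) — 10.
Review=day 3: (4,4,5,3) (4,4,6,3) (4,4,7,3) (5,5,6,3) (5,5,7,3) (6,6,7,3) — 6.
Review=day 4: (5,5,6,4) (5,5,7,4) (6,6,7,4) — 3.
Review=day 5: (6,6,7,5) — 1.
Summing: 15 + 10 + 6 + 3 + 1 = 35.

35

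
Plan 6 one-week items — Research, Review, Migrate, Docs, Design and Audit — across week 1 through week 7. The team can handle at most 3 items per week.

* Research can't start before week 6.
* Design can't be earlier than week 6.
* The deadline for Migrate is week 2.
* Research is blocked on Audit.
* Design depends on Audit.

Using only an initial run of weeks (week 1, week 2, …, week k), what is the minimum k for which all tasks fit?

The precedence chain requires at least 2 distinct weeks.
With at most 3 per week and 6 tasks, at least 2 weeks are needed.
Research can't be placed before week 6, so the schedule must run through at least week 6.
6 works (last occupied week: week 6): for example Research -> week 6; Review -> week 1; Design -> week 6; Migrate -> week 1; Audit -> week 1; Docs -> week 2.

6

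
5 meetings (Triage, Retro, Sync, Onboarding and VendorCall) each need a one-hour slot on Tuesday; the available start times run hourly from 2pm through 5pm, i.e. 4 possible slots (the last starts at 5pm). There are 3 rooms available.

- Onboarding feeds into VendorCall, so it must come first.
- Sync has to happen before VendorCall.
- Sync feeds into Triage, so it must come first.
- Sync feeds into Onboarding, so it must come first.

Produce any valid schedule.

Triage -> 3pm, Sync -> 2pm, Onboarding -> 3pm, VendorCall -> 4pm, Retro -> 2pm

Checking: Onboarding(3pm) before VendorCall(4pm); Sync(2pm) before VendorCall(4pm); Sync(2pm) before Triage(3pm); Sync(2pm) before Onboarding(3pm); max 2 per slot (cap 3).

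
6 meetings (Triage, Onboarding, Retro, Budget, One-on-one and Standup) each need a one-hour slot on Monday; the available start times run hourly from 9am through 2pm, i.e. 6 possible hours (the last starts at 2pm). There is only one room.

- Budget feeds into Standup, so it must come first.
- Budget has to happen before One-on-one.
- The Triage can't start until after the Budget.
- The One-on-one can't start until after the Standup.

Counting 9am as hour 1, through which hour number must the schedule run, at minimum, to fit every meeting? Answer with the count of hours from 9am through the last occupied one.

6

The precedence chain requires at least 3 distinct hours.
With at most 1 per hour and 6 meetings, at least 6 hours are needed.
6 works (last occupied hour: 2pm): for example Triage -> 12pm; Onboarding -> 1pm; Budget -> 9am; One-on-one -> 11am; Standup -> 10am; Retro -> 2pm.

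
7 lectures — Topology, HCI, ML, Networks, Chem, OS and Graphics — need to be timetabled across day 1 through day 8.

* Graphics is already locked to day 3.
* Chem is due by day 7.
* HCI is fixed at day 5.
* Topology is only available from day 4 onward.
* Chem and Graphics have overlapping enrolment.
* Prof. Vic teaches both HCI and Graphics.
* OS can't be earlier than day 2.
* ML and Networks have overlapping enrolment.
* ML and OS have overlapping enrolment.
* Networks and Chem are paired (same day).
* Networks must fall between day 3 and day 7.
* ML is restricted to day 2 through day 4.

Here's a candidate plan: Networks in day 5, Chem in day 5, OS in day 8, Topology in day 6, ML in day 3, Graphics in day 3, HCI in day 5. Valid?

Yes

Prof. Vic teaches both HCI and Graphics — holds.
ML and Networks have overlapping enrolment — holds.
OS can't be earlier than day 2 — holds.
HCI is fixed at day 5 — holds.
Chem and Graphics have overlapping enrolment — holds.
ML and OS have overlapping enrolment — holds.
Graphics is already locked to day 3 — holds.
Chem is due by day 7 — holds.
Networks must fall between day 3 and day 7 — holds.
ML is restricted to day 2 through day 4 — holds.
Networks and Chem are paired (same day) — holds.
Topology is only available from day 4 onward — holds.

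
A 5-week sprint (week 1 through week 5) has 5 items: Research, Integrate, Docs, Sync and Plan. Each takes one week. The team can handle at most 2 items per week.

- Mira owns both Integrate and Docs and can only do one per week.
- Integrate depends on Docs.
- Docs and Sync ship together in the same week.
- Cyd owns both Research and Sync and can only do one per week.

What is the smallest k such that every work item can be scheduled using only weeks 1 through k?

3 weeks

The precedence chain requires at least 2 distinct weeks.
With at most 2 per week and 5 work items, at least 3 weeks are needed.
3 works (last occupied week: week 3): for example Plan=week 3; Integrate=week 2; Research=week 2; Sync=week 1; Docs=week 1.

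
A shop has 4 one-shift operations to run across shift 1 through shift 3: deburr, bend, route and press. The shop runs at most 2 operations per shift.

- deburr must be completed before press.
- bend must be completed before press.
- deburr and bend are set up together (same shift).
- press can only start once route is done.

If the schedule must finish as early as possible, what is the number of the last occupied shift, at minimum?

The precedence chain requires at least 2 distinct shifts.
With at most 2 per shift and 4 operations, at least 2 shifts are needed.
Could 2 shifts be enough, i.e. nothing placed later than shift 2? No: press must come after deburr (at shift 1 or later) → {shift 2}; deburr must come before press (at shift 2 or earlier) → {shift 1}; bend must come before press (at shift 2 or earlier) → {shift 1}; route must come before press (at shift 2 or earlier) → {shift 1}; that puts deburr, bend and route all in shift 1 — more than 2 per shift.
So 2 shifts is not enough.
3 works (last occupied shift: shift 3): for example deburr -> shift 1; bend -> shift 1; press -> shift 3; route -> shift 2.

3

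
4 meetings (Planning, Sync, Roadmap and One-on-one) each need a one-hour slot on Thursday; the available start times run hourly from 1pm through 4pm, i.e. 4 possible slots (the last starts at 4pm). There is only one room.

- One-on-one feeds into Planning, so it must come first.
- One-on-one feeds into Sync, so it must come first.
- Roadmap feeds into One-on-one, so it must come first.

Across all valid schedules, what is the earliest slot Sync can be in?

Precedence pushes Sync to at least 3pm.
Sync at 3pm is achievable: One-on-one=2pm; Sync=3pm; Planning=4pm; Roadmap=1pm.

3pm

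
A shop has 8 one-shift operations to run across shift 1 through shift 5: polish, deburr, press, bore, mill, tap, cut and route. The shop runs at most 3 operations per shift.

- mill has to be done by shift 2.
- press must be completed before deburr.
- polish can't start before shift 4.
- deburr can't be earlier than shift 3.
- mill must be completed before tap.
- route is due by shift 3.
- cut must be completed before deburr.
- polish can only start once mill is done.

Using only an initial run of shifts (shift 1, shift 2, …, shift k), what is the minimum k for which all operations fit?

4

The precedence chain requires at least 2 distinct shifts.
With at most 3 per shift and 8 operations, at least 3 shifts are needed.
polish can't be placed before shift 4, so the schedule must run through at least shift 4.
4 works (last occupied shift: shift 4): for example press -> shift 1, route -> shift 1, deburr -> shift 3, mill -> shift 1, tap -> shift 2, bore -> shift 2, polish -> shift 4, cut -> shift 2.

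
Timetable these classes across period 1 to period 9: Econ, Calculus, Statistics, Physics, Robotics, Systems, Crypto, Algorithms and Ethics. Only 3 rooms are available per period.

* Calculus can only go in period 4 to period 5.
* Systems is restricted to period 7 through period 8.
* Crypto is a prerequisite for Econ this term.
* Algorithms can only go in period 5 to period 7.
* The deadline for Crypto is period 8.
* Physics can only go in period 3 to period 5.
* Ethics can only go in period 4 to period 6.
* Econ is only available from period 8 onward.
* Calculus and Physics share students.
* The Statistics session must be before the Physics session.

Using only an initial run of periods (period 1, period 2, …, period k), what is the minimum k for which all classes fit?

8

The precedence chain requires at least 2 distinct periods.
With at most 3 per period and 9 classes, at least 3 periods are needed.
Econ can't be placed before period 8, so the schedule must run through at least period 8.
8 works (last occupied period: period 8): for example Physics -> period 3; Statistics -> period 1; Systems -> period 7; Robotics -> period 1; Crypto -> period 1; Econ -> period 8; Ethics -> period 4; Algorithms -> period 5; Calculus -> period 4.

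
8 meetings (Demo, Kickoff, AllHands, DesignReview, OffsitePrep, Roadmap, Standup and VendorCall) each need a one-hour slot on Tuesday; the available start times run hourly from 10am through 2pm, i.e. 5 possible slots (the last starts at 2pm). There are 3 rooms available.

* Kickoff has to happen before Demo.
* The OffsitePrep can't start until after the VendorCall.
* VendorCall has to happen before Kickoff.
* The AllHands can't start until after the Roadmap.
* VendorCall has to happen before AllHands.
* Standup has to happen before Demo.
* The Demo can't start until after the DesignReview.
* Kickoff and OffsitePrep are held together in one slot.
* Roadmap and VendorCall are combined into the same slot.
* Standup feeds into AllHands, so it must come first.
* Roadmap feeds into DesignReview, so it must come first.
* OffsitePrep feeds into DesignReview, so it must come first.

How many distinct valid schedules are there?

48

Splitting on Demo: it can be 1pm (9), 2pm (39). Listing each branch's schedules as (Kickoff, AllHands, DesignReview, OffsitePrep, Roadmap, Standup, VendorCall):
Demo=1pm: (11am,11am,12pm,11am,10am,10am,10am) (11am,12pm,12pm,11am,10am,10am,10am) (11am,12pm,12pm,11am,10am,11am,10am) (11am,1pm,12pm,11am,10am,10am,10am) (11am,1pm,12pm,11am,10am,11am,10am) (11am,1pm,12pm,11am,10am,12pm,10am) (11am,2pm,12pm,11am,10am,10am,10am) (11am,2pm,12pm,11am,10am,11am,10am) (11am,2pm,12pm,11am,10am,12pm,10am) — 9.
Demo=2pm: (11am,11am,12pm,11am,10am,10am,10am) (11am,11am,1pm,11am,10am,10am,10am) (11am,12pm,12pm,11am,10am,10am,10am) (11am,12pm,12pm,11am,10am,11am,10am) (11am,12pm,1pm,11am,10am,10am,10am) (11am,12pm,1pm,11am,10am,11am,10am) (11am,1pm,12pm,11am,10am,10am,10am) (11am,1pm,12pm,11am,10am,11am,10am) (11am,1pm,12pm,11am,10am,12pm,10am) (11am,1pm,1pm,11am,10am,10am,10am) (11am,1pm,1pm,11am,10am,11am,10am) (11am,1pm,1pm,11am,10am,12pm,10am) (11am,2pm,12pm,11am,10am,10am,10am) (11am,2pm,12pm,11am,10am,11am,10am) (11am,2pm,12pm,11am,10am,12pm,10am) (11am,2pm,12pm,11am,10am,1pm,10am) (11am,2pm,1pm,11am,10am,10am,10am) (11am,2pm,1pm,11am,10am,11am,10am) (11am,2pm,1pm,11am,10am,12pm,10am) (11am,2pm,1pm,11am,10am,1pm,10am) (12pm,11am,1pm,12pm,10am,10am,10am) (12pm,12pm,1pm,12pm,10am,10am,10am) (12pm,12pm,1pm,12pm,10am,11am,10am) (12pm,12pm,1pm,12pm,11am,10am,11am) (12pm,12pm,1pm,12pm,11am,11am,11am) (12pm,1pm,1pm,12pm,10am,10am,10am) (12pm,1pm,1pm,12pm,10am,11am,10am) (12pm,1pm,1pm,12pm,10am,12pm,10am) (12pm,1pm,1pm,12pm,11am,10am,11am) (12pm,1pm,1pm,12pm,11am,11am,11am) (12pm,1pm,1pm,12pm,11am,12pm,11am) (12pm,2pm,1pm,12pm,10am,10am,10am) (12pm,2pm,1pm,12pm,10am,11am,10am) (12pm,2pm,1pm,12pm,10am,12pm,10am) (12pm,2pm,1pm,12pm,10am,1pm,10am) (12pm,2pm,1pm,12pm,11am,10am,11am) (12pm,2pm,1pm,12pm,11am,11am,11am) (12pm,2pm,1pm,12pm,11am,12pm,11am) (12pm,2pm,1pm,12pm,11am,1pm,11am) — 39.
Summing: 9 + 39 = 48.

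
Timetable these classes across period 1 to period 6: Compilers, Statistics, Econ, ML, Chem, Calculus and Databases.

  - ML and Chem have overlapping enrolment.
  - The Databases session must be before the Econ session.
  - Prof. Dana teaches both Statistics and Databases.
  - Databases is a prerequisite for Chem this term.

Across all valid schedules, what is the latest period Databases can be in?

period 5

Downstream work caps Databases at period 5.
Databases at period 5 is achievable: Databases in period 5; ML in period 1; Chem in period 6; Calculus in period 1; Statistics in period 1; Compilers in period 1; Econ in period 6.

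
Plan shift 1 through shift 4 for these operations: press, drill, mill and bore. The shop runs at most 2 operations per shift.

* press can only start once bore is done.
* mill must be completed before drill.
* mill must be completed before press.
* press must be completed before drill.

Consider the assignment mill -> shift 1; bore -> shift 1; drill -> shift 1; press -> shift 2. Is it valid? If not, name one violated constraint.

No. The shop runs at most 2 operations per shift is not satisfied.

press can only start once bore is done — holds.
The shop runs at most 2 operations per shift — violated.
mill must be completed before drill — violated.
mill must be completed before press — holds.
press must be completed before drill — violated.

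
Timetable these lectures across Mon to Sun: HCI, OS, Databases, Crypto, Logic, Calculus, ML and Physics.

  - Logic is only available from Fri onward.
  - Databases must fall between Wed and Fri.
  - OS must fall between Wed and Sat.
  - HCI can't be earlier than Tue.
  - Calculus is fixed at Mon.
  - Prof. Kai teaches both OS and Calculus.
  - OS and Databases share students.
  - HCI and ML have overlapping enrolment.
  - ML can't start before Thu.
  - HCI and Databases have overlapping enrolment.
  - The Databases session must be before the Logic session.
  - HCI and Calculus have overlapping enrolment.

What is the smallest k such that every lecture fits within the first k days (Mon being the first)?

5 days

The precedence chain requires at least 2 distinct days.
Logic can't be placed before Fri — that is day 5 counting from Mon — so the schedule must run through at least 5 days.
5 works (last occupied day: Fri): for example HCI -> Tue; ML -> Thu; Physics -> Mon; Calculus -> Mon; OS -> Thu; Databases -> Wed; Crypto -> Mon; Logic -> Fri.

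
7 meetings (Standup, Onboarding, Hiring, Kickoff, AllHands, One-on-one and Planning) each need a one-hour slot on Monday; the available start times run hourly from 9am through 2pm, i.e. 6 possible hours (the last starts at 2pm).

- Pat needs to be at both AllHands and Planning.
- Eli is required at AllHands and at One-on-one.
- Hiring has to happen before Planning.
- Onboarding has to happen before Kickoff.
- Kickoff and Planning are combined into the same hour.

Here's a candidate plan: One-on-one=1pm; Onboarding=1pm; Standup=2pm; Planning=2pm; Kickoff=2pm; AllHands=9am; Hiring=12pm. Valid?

Eli is required at AllHands and at One-on-one — holds.
Pat needs to be at both AllHands and Planning — holds.
Hiring has to happen before Planning — holds.
Kickoff and Planning are combined into the same hour — holds.
Onboarding has to happen before Kickoff — holds.

Yes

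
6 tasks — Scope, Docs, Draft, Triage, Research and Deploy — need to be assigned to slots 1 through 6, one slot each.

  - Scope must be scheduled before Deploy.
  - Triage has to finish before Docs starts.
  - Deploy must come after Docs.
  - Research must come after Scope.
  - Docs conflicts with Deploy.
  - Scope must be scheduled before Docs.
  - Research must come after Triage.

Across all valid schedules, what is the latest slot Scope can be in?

Downstream work caps Scope at 4.
Scope at 4 is achievable: Triage=1; Draft=1; Scope=4; Docs=5; Deploy=6; Research=5.

4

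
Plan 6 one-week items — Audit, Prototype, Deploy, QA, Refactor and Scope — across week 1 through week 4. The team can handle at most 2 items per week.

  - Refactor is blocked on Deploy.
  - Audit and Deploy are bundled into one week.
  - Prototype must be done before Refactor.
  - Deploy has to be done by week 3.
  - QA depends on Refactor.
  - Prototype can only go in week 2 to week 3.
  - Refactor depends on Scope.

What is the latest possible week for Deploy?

Deploy's own window allows nothing later than week 3; downstream work caps Deploy at week 2.
Deploy at week 1 is achievable: QA in week 4, Scope in week 2, Refactor in week 3, Audit in week 1, Deploy in week 1, Prototype in week 2.
Nothing later works — the capacity limit rule out every week after week 1.

week 1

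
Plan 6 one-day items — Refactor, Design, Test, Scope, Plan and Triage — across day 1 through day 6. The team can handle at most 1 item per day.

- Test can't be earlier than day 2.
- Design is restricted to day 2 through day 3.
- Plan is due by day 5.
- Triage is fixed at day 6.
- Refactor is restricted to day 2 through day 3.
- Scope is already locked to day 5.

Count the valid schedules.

2

Enumerating: Scope=day 5; Triage=day 6; Refactor=day 2; Design=day 3; Plan=day 1; Test=day 4 | Scope -> day 5; Triage -> day 6; Refactor -> day 3; Test -> day 4; Design -> day 2; Plan -> day 1.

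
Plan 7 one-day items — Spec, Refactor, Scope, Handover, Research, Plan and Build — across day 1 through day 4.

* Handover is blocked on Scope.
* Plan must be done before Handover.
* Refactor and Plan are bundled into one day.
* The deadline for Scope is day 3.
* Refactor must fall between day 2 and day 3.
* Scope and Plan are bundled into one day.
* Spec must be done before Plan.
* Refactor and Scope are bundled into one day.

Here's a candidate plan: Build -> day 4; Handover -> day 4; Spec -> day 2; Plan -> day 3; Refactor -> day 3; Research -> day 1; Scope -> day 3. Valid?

Refactor must fall between day 2 and day 3 — holds.
Refactor and Scope are bundled into one day — holds.
Scope and Plan are bundled into one day — holds.
The deadline for Scope is day 3 — holds.
Handover is blocked on Scope — holds.
Refactor and Plan are bundled into one day — holds.
Plan must be done before Handover — holds.
Spec must be done before Plan — holds.

Valid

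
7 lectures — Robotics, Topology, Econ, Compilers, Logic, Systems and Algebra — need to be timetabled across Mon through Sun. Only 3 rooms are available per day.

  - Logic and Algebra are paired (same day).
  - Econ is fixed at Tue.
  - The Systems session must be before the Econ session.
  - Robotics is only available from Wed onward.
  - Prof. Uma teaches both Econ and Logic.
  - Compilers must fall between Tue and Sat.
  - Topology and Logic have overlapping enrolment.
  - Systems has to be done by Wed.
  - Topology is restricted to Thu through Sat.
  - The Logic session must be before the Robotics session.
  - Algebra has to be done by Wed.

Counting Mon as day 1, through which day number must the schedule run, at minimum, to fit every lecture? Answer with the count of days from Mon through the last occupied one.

4 days

The precedence chain requires at least 2 distinct days.
With at most 3 per day and 7 lectures, at least 3 days are needed.
Topology can't be placed before Thu — that is day 4 counting from Mon — so the schedule must run through at least 4 days.
4 works (last occupied day: Thu): for example Logic=Mon, Robotics=Wed, Econ=Tue, Systems=Mon, Topology=Thu, Compilers=Tue, Algebra=Mon.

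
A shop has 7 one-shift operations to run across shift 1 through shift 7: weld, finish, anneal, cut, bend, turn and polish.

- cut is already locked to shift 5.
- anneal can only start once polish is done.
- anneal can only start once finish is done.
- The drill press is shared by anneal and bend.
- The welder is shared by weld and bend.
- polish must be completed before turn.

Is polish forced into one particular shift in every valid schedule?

No

polish can be shift 1 (e.g. finish in shift 1, turn in shift 2, bend in shift 3, weld in shift 1, cut in shift 5, polish in shift 1, anneal in shift 2) or shift 2 (e.g. finish=shift 1; cut=shift 5; bend=shift 2; turn=shift 3; polish=shift 2; anneal=shift 3; weld=shift 1).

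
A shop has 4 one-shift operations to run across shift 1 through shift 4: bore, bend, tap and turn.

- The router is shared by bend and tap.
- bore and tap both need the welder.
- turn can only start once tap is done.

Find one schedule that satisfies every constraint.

turn=shift 2; tap=shift 1; bore=shift 2; bend=shift 2

Checking: tap(shift 1) before turn(shift 2); bend(shift 2) != tap(shift 1); bore(shift 2) != tap(shift 1).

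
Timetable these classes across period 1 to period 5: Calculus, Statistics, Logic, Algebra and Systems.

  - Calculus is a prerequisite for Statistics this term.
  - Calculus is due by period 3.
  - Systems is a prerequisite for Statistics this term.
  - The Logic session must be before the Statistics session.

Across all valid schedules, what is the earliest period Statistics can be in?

period 2

Precedence pushes Statistics to at least period 2.
Statistics at period 2 is achievable: Systems=period 1; Algebra=period 1; Logic=period 1; Calculus=period 1; Statistics=period 2.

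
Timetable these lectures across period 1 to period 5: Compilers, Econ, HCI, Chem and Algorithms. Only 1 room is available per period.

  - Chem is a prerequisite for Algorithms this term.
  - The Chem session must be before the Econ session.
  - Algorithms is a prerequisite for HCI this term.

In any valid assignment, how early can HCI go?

Precedence pushes HCI to at least period 3.
HCI at period 3 is achievable: Econ in period 4, HCI in period 3, Compilers in period 5, Chem in period 1, Algorithms in period 2.

period 3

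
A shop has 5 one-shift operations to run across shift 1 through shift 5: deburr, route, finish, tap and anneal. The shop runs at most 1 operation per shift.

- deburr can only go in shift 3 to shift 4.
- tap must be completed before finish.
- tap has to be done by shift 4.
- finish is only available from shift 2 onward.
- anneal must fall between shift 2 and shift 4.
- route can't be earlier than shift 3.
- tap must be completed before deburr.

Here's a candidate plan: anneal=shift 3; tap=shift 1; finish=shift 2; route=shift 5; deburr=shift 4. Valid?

Valid

route can't be earlier than shift 3 — holds.
tap must be completed before deburr — holds.
tap has to be done by shift 4 — holds.
deburr can only go in shift 3 to shift 4 — holds.
anneal must fall between shift 2 and shift 4 — holds.
The shop runs at most 1 operation per shift — holds.
finish is only available from shift 2 onward — holds.
tap must be completed before finish — holds.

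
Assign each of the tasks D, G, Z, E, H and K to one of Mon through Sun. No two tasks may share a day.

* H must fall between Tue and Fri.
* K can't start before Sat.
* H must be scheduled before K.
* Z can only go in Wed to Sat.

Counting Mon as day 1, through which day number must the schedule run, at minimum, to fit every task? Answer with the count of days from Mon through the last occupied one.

6 days

The precedence chain requires at least 2 distinct days.
With at most 1 per day and 6 tasks, at least 6 days are needed.
K can't be placed before Sat — that is day 6 counting from Mon — so the schedule must run through at least 6 days.
6 works (last occupied day: Sat): for example H=Tue, K=Sat, Z=Wed, G=Thu, E=Fri, D=Mon.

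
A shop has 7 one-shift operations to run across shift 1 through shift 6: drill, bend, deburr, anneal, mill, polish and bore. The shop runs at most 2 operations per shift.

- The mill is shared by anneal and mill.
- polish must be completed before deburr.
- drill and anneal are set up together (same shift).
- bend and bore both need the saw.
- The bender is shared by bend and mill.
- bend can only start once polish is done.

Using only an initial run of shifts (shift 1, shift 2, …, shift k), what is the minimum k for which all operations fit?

4 shifts

The precedence chain requires at least 2 distinct shifts.
With at most 2 per shift and 7 operations, at least 4 shifts are needed.
4 works (last occupied shift: shift 4): for example mill in shift 1, deburr in shift 2, bore in shift 4, anneal in shift 3, polish in shift 1, bend in shift 2, drill in shift 3.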